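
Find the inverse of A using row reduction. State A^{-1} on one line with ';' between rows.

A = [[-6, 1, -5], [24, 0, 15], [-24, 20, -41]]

Gauss-Jordan on [A | I]:
R1 <- (1/-6)*R1:  [    1  -1/6   5/6  |  -1/6     0     0 ]
R2 <- R2 - (24)*R1:  [  0   4  -5  |   4   1   0 ]
R3 <- R3 - (-24)*R1:  [   0   16  -21  |   -4    0    1 ]
R2 <- (1/4)*R2:  [    0     1  -5/4  |     1   1/4     0 ]
R1 <- R1 - (-1/6)*R2:  [    1     0   5/8  |     0  1/24     0 ]
R3 <- R3 - (16)*R2:  [   0    0   -1  |  -20   -4    1 ]
R3 <- (1/-1)*R3:  [  0   0   1  |  20   4  -1 ]
R1 <- R1 - (5/8)*R3:  [      1       0       0  |   -25/2  -59/24     5/8 ]
R2 <- R2 - (-5/4)*R3:  [    0     1     0  |    26  21/4  -5/4 ]
Right block of [I | A^{-1}] is the inverse:
[ -25/2  -59/24   5/8 ]
[    26    21/4  -5/4 ]
[    20       4    -1 ]

inverse = [-25/2 -59/24 5/8; 26 21/4 -5/4; 20 4 -1]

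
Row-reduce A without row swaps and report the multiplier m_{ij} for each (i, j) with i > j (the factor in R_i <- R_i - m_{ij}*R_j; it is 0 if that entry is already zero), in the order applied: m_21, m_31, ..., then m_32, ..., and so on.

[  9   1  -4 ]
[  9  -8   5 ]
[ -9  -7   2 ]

multipliers: 1, -1, 2/3

Forward elimination:
R2 <- R2 - (1)*R1:  [  0  -9   9 ]
R3 <- R3 - (-1)*R1:  [  0  -6  -2 ]
R3 <- R3 - (2/3)*R2:  [  0   0  -8 ]
Multipliers (in order of application): m_{21} = 1, m_{31} = -1, m_{32} = 2/3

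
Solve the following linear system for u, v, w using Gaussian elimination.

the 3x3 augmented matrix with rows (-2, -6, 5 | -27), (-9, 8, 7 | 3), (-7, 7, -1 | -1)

Forward elimination on [A|b]:
R2 <- R2 - (9/2)*R1:  [     0     35  -31/2  249/2 ]
R3 <- R3 - (7/2)*R1:  [     0     28  -37/2  187/2 ]
R3 <- R3 - (4/5)*R2:  [      0       0  -61/10  -61/10 ]
Row echelon form:
[ -2  -6       5  |     -27 ]
[  0  35   -31/2  |   249/2 ]
[  0   0  -61/10  |  -61/10 ]
Back-substitution:
w = (-61/10) / (-61/10) = 1
v = (249/2 - (-31/2)*(1)) / 35 = 4
u = (-27 - (-6)*(4) - (5)*(1)) / -2 = 4

(4, 4, 1)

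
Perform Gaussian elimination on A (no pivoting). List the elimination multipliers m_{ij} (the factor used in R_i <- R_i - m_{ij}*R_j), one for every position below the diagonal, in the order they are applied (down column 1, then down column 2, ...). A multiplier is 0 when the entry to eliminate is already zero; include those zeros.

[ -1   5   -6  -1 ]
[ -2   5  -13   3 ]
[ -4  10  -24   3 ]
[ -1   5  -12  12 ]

multipliers: 2, 4, 1, 2, 0, -3

Forward elimination:
R2 <- R2 - (2)*R1:  [  0  -5  -1   5 ]
R3 <- R3 - (4)*R1:  [   0  -10    0    7 ]
R4 <- R4 - (1)*R1:  [  0   0  -6  13 ]
R3 <- R3 - (2)*R2:  [  0   0   2  -3 ]
R4: entry in column 2 is already 0 -> m_{42} = 0 (no row operation needed)
R4 <- R4 - (-3)*R3:  [ 0  0  0  4 ]
Multipliers (in order of application): m_{21} = 2, m_{31} = 4, m_{41} = 1, m_{32} = 2, m_{42} = 0, m_{43} = -3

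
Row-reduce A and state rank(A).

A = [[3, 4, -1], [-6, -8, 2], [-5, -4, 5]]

rank(A) = 2

Row reduction:
R2 <- R2 - (-2)*R1:  [ 0  0  0 ]
R3 <- R3 - (-5/3)*R1:  [    0   8/3  10/3 ]
R2 <-> R3   (pivot in column 2 was zero)
[ 3    4    -1 ]
[ 0  8/3  10/3 ]
[ 0    0     0 ]
Row echelon form:
[ 3    4    -1 ]
[ 0  8/3  10/3 ]
[ 0    0     0 ]
Nonzero rows / pivot columns: 2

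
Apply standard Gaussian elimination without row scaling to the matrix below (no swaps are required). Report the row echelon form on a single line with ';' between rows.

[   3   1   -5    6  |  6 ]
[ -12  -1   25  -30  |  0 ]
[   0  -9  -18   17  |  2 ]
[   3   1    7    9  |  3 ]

Forward elimination:
R2 <- R2 - (-4)*R1:  [  0   3   5  -6  24 ]
R4 <- R4 - (1)*R1:  [  0   0  12   3  -3 ]
R3 <- R3 - (-3)*R2:  [  0   0  -3  -1  74 ]
R4 <- R4 - (-4)*R3:  [   0    0    0   -1  293 ]
Row echelon form:
[ 3  1  -5   6  |    6 ]
[ 0  3   5  -6  |   24 ]
[ 0  0  -3  -1  |   74 ]
[ 0  0   0  -1  |  293 ]

REF = [3 1 -5 6 6; 0 3 5 -6 24; 0 0 -3 -1 74; 0 0 0 -1 293]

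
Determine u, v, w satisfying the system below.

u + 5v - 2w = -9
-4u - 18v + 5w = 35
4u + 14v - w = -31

(-1, -2, -1)

Forward elimination on [A|b]:
R2 <- R2 - (-4)*R1:  [  0   2  -3  -1 ]
R3 <- R3 - (4)*R1:  [  0  -6   7   5 ]
R3 <- R3 - (-3)*R2:  [  0   0  -2   2 ]
Row echelon form:
[ 1  5  -2  |  -9 ]
[ 0  2  -3  |  -1 ]
[ 0  0  -2  |   2 ]
Back-substitution:
w = (2) / -2 = -1
v = (-1 - (-3)*(-1)) / 2 = -2
u = (-9 - (5)*(-2) - (-2)*(-1)) / 1 = -1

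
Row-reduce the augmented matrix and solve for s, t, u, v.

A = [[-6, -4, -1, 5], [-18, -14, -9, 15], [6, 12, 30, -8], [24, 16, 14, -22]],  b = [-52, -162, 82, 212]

(5, 3, 0, -2)

Forward elimination on [A|b]:
R2 <- R2 - (3)*R1:  [  0  -2  -6   0  -6 ]
R3 <- R3 - (-1)*R1:  [  0   8  29  -3  30 ]
R4 <- R4 - (-4)*R1:  [  0   0  10  -2   4 ]
R3 <- R3 - (-4)*R2:  [  0   0   5  -3   6 ]
R4 <- R4 - (2)*R3:  [  0   0   0   4  -8 ]
Row echelon form:
[ -6  -4  -1   5  |  -52 ]
[  0  -2  -6   0  |   -6 ]
[  0   0   5  -3  |    6 ]
[  0   0   0   4  |   -8 ]
Back-substitution:
v = (-8) / 4 = -2
u = (6 - (-3)*(-2)) / 5 = 0
t = (-6 - (-6)*(0)) / -2 = 3
s = (-52 - (-4)*(3) - (-1)*(0) - (5)*(-2)) / -6 = 5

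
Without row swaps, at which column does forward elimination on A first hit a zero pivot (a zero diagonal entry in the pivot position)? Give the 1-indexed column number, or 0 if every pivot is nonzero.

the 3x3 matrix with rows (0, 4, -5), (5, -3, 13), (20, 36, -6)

first zero-pivot column = 1

Naive forward elimination:
Pivot entry (1,1) is zero but row 2 has 5 in column 1 -> naive elimination stops; a row interchange (e.g. R1 <-> R2) would be required here.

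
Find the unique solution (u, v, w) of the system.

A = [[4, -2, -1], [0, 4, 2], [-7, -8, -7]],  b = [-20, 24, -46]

Forward elimination on [A|b]:
R3 <- R3 - (-7/4)*R1:  [     0  -23/2  -35/4    -81 ]
R3 <- R3 - (-23/8)*R2:  [   0    0   -3  -12 ]
Row echelon form:
[ 4  -2  -1  |  -20 ]
[ 0   4   2  |   24 ]
[ 0   0  -3  |  -12 ]
Back-substitution:
w = (-12) / -3 = 4
v = (24 - (2)*(4)) / 4 = 4
u = (-20 - (-2)*(4) - (-1)*(4)) / 4 = -2

(-2, 4, 4)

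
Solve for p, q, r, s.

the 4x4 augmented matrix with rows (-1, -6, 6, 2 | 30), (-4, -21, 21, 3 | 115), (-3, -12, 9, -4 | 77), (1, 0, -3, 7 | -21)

(-4, -4, 1, -2)

Forward elimination on [A|b]:
R2 <- R2 - (4)*R1:  [  0   3  -3  -5  -5 ]
R3 <- R3 - (3)*R1:  [   0    6   -9  -10  -13 ]
R4 <- R4 - (-1)*R1:  [  0  -6   3   9   9 ]
R3 <- R3 - (2)*R2:  [  0   0  -3   0  -3 ]
R4 <- R4 - (-2)*R2:  [  0   0  -3  -1  -1 ]
R4 <- R4 - (1)*R3:  [  0   0   0  -1   2 ]
Row echelon form:
[ -1  -6   6   2  |  30 ]
[  0   3  -3  -5  |  -5 ]
[  0   0  -3   0  |  -3 ]
[  0   0   0  -1  |   2 ]
Back-substitution:
s = (2) / -1 = -2
r = (-3) / -3 = 1
q = (-5 - (-3)*(1) - (-5)*(-2)) / 3 = -4
p = (30 - (-6)*(-4) - (6)*(1) - (2)*(-2)) / -1 = -4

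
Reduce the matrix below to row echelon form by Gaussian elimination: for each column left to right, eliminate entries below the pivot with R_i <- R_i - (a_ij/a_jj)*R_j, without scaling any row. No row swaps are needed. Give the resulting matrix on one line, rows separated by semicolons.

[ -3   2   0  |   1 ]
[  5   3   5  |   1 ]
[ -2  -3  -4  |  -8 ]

Forward elimination:
R2 <- R2 - (-5/3)*R1:  [    0  19/3     5   8/3 ]
R3 <- R3 - (2/3)*R1:  [     0  -13/3     -4  -26/3 ]
R3 <- R3 - (-13/19)*R2:  [       0        0   -11/19  -130/19 ]
Row echelon form:
[ -3     2       0  |        1 ]
[  0  19/3       5  |      8/3 ]
[  0     0  -11/19  |  -130/19 ]

REF = [-3 2 0 1; 0 19/3 5 8/3; 0 0 -11/19 -130/19]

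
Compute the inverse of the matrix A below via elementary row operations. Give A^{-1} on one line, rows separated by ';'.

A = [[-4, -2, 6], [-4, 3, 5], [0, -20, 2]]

Gauss-Jordan on [A | I]:
R1 <- (1/-4)*R1:  [    1   1/2  -3/2  |  -1/4     0     0 ]
R2 <- R2 - (-4)*R1:  [  0   5  -1  |  -1   1   0 ]
R2 <- (1/5)*R2:  [    0     1  -1/5  |  -1/5   1/5     0 ]
R1 <- R1 - (1/2)*R2:  [     1      0   -7/5  |  -3/20  -1/10      0 ]
R3 <- R3 - (-20)*R2:  [  0   0  -2  |  -4   4   1 ]
R3 <- (1/-2)*R3:  [    0     0     1  |     2    -2  -1/2 ]
R1 <- R1 - (-7/5)*R3:  [      1       0       0  |   53/20  -29/10   -7/10 ]
R2 <- R2 - (-1/5)*R3:  [     0      1      0  |    1/5   -1/5  -1/10 ]
Right block of [I | A^{-1}] is the inverse:
[ 53/20  -29/10  -7/10 ]
[   1/5    -1/5  -1/10 ]
[     2      -2   -1/2 ]

inverse = [53/20 -29/10 -7/10; 1/5 -1/5 -1/10; 2 -2 -1/2]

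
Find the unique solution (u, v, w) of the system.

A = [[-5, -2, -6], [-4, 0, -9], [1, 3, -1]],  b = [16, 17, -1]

(-2, 0, -1)

Forward elimination on [A|b]:
R2 <- R2 - (4/5)*R1:  [     0    8/5  -21/5   21/5 ]
R3 <- R3 - (-1/5)*R1:  [     0   13/5  -11/5   11/5 ]
R3 <- R3 - (13/8)*R2:  [     0      0   37/8  -37/8 ]
Row echelon form:
[ -5   -2     -6  |     16 ]
[  0  8/5  -21/5  |   21/5 ]
[  0    0   37/8  |  -37/8 ]
Back-substitution:
w = (-37/8) / (37/8) = -1
v = (21/5 - (-21/5)*(-1)) / (8/5) = 0
u = (16 - (-2)*(0) - (-6)*(-1)) / -5 = -2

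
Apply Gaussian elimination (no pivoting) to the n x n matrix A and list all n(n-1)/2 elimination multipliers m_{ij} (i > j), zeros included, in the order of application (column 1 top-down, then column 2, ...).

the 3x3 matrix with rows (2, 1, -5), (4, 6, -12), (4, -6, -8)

multipliers: 2, 2, -2

Forward elimination:
R2 <- R2 - (2)*R1:  [  0   4  -2 ]
R3 <- R3 - (2)*R1:  [  0  -8   2 ]
R3 <- R3 - (-2)*R2:  [  0   0  -2 ]
Multipliers (in order of application): m_{21} = 2, m_{31} = 2, m_{32} = -2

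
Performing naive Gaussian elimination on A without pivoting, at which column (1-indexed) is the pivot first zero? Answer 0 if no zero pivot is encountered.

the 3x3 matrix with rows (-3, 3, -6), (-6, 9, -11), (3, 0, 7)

Naive forward elimination:
R2 <- R2 - (2)*R1:  [ 0  3  1 ]
R3 <- R3 - (-1)*R1:  [ 0  3  1 ]
R3 <- R3 - (1)*R2:  [ 0  0  0 ]
Matrix at this point:
[ -3  3  -6 ]
[  0  3   1 ]
[  0  0   0 ]
Pivot entry (3,3) in the last row is zero and there are no rows below to swap with -> zero pivot in column 3 (A is singular).

first zero-pivot column = 3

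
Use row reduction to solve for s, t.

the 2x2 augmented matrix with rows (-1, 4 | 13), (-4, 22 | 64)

Forward elimination on [A|b]:
R2 <- R2 - (4)*R1:  [  0   6  12 ]
Row echelon form:
[ -1  4  |  13 ]
[  0  6  |  12 ]
Back-substitution:
t = (12) / 6 = 2
s = (13 - (4)*(2)) / -1 = -5

(-5, 2)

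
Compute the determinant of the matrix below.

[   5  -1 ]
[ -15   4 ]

det(A) = 5

Forward elimination:
R2 <- R2 - (-3)*R1:  [ 0  1 ]
Upper-triangular form:
[ 5  -1 ]
[ 0   1 ]
det(A) = (-1)^0 * (5) * (1) = 5  (0 row swaps -> sign +1)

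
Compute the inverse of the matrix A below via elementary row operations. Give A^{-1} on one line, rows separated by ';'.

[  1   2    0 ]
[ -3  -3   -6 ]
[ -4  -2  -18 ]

inverse = [-7/3 -2 2/3; 5/3 1 -1/3; 1/3 1/3 -1/6]

Gauss-Jordan on [A | I]:
R2 <- R2 - (-3)*R1:  [  0   3  -6  |   3   1   0 ]
R3 <- R3 - (-4)*R1:  [   0    6  -18  |    4    0    1 ]
R2 <- (1/3)*R2:  [   0    1   -2  |    1  1/3    0 ]
R1 <- R1 - (2)*R2:  [    1     0     4  |    -1  -2/3     0 ]
R3 <- R3 - (6)*R2:  [  0   0  -6  |  -2  -2   1 ]
R3 <- (1/-6)*R3:  [    0     0     1  |   1/3   1/3  -1/6 ]
R1 <- R1 - (4)*R3:  [    1     0     0  |  -7/3    -2   2/3 ]
R2 <- R2 - (-2)*R3:  [    0     1     0  |   5/3     1  -1/3 ]
Right block of [I | A^{-1}] is the inverse:
[ -7/3   -2   2/3 ]
[  5/3    1  -1/3 ]
[  1/3  1/3  -1/6 ]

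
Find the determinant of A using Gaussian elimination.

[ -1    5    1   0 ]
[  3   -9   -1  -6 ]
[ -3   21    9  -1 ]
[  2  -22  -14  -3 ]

det(A) = 120

Forward elimination:
R2 <- R2 - (-3)*R1:  [  0   6   2  -6 ]
R3 <- R3 - (3)*R1:  [  0   6   6  -1 ]
R4 <- R4 - (-2)*R1:  [   0  -12  -12   -3 ]
R3 <- R3 - (1)*R2:  [ 0  0  4  5 ]
R4 <- R4 - (-2)*R2:  [   0    0   -8  -15 ]
R4 <- R4 - (-2)*R3:  [  0   0   0  -5 ]
Upper-triangular form:
[ -1  5  1   0 ]
[  0  6  2  -6 ]
[  0  0  4   5 ]
[  0  0  0  -5 ]
det(A) = (-1)^0 * (-1) * (6) * (4) * (-5) = 120  (0 row swaps -> sign +1)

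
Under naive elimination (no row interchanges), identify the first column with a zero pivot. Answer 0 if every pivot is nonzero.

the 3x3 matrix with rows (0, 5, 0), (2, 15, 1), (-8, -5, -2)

Naive forward elimination:
Pivot entry (1,1) is zero but row 2 has 2 in column 1 -> naive elimination stops; a row interchange (e.g. R1 <-> R2) would be required here.

first zero-pivot column = 1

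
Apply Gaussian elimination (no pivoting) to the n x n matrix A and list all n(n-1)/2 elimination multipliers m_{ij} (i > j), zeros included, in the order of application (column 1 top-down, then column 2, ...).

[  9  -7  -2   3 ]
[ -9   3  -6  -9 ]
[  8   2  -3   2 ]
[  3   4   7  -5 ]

Forward elimination:
R2 <- R2 - (-1)*R1:  [  0  -4  -8  -6 ]
R3 <- R3 - (8/9)*R1:  [     0   74/9  -11/9   -2/3 ]
R4 <- R4 - (1/3)*R1:  [    0  19/3  23/3    -6 ]
R3 <- R3 - (-37/18)*R2:  [     0      0  -53/3    -13 ]
R4 <- R4 - (-19/12)*R2:  [     0      0     -5  -31/2 ]
R4 <- R4 - (15/53)*R3:  [         0          0          0  -1253/106 ]
Multipliers (in order of application): m_{21} = -1, m_{31} = 8/9, m_{41} = 1/3, m_{32} = -37/18, m_{42} = -19/12, m_{43} = 15/53

multipliers: -1, 8/9, 1/3, -37/18, -19/12, 15/53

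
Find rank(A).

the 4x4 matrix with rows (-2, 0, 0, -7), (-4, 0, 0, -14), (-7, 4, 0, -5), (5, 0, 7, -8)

rank(A) = 3

Row reduction:
R2 <- R2 - (2)*R1:  [ 0  0  0  0 ]
R3 <- R3 - (7/2)*R1:  [    0     4     0  39/2 ]
R4 <- R4 - (-5/2)*R1:  [     0      0      7  -51/2 ]
R2 <-> R3   (pivot in column 2 was zero)
[ -2  0  0     -7 ]
[  0  4  0   39/2 ]
[  0  0  0      0 ]
[  0  0  7  -51/2 ]
R3 <-> R4   (pivot in column 3 was zero)
[ -2  0  0     -7 ]
[  0  4  0   39/2 ]
[  0  0  7  -51/2 ]
[  0  0  0      0 ]
Row echelon form:
[ -2  0  0     -7 ]
[  0  4  0   39/2 ]
[  0  0  7  -51/2 ]
[  0  0  0      0 ]
Nonzero rows / pivot columns: 3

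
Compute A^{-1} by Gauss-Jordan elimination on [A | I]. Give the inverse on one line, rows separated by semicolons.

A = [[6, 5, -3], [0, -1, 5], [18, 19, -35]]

inverse = [-5/3 59/18 11/18; 5/2 -13/3 -5/6; 1/2 -2/3 -1/6]

Gauss-Jordan on [A | I]:
R1 <- (1/6)*R1:  [    1   5/6  -1/2  |   1/6     0     0 ]
R3 <- R3 - (18)*R1:  [   0    4  -26  |   -3    0    1 ]
R2 <- (1/-1)*R2:  [  0   1  -5  |   0  -1   0 ]
R1 <- R1 - (5/6)*R2:  [    1     0  11/3  |   1/6   5/6     0 ]
R3 <- R3 - (4)*R2:  [  0   0  -6  |  -3   4   1 ]
R3 <- (1/-6)*R3:  [    0     0     1  |   1/2  -2/3  -1/6 ]
R1 <- R1 - (11/3)*R3:  [     1      0      0  |   -5/3  59/18  11/18 ]
R2 <- R2 - (-5)*R3:  [     0      1      0  |    5/2  -13/3   -5/6 ]
Right block of [I | A^{-1}] is the inverse:
[ -5/3  59/18  11/18 ]
[  5/2  -13/3   -5/6 ]
[  1/2   -2/3   -1/6 ]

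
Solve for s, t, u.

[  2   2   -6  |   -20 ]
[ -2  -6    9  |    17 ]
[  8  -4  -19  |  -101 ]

Forward elimination on [A|b]:
R2 <- R2 - (-1)*R1:  [  0  -4   3  -3 ]
R3 <- R3 - (4)*R1:  [   0  -12    5  -21 ]
R3 <- R3 - (3)*R2:  [   0    0   -4  -12 ]
Row echelon form:
[ 2   2  -6  |  -20 ]
[ 0  -4   3  |   -3 ]
[ 0   0  -4  |  -12 ]
Back-substitution:
u = (-12) / -4 = 3
t = (-3 - (3)*(3)) / -4 = 3
s = (-20 - (2)*(3) - (-6)*(3)) / 2 = -4

(-4, 3, 3)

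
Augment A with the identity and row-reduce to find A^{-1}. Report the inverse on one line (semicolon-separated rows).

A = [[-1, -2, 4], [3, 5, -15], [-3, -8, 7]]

Gauss-Jordan on [A | I]:
R1 <- (1/-1)*R1:  [  1   2  -4  |  -1   0   0 ]
R2 <- R2 - (3)*R1:  [  0  -1  -3  |   3   1   0 ]
R3 <- R3 - (-3)*R1:  [  0  -2  -5  |  -3   0   1 ]
R2 <- (1/-1)*R2:  [  0   1   3  |  -3  -1   0 ]
R1 <- R1 - (2)*R2:  [   1    0  -10  |    5    2    0 ]
R3 <- R3 - (-2)*R2:  [  0   0   1  |  -9  -2   1 ]
R1 <- R1 - (-10)*R3:  [   1    0    0  |  -85  -18   10 ]
R2 <- R2 - (3)*R3:  [  0   1   0  |  24   5  -3 ]
Right block of [I | A^{-1}] is the inverse:
[ -85  -18  10 ]
[  24    5  -3 ]
[  -9   -2   1 ]

inverse = [-85 -18 10; 24 5 -3; -9 -2 1]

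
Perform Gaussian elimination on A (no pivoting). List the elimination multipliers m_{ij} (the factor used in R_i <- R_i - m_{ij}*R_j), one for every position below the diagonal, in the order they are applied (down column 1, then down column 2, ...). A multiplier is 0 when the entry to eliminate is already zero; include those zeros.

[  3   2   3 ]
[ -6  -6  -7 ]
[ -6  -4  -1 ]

Forward elimination:
R2 <- R2 - (-2)*R1:  [  0  -2  -1 ]
R3 <- R3 - (-2)*R1:  [ 0  0  5 ]
R3: entry in column 2 is already 0 -> m_{32} = 0 (no row operation needed)
Multipliers (in order of application): m_{21} = -2, m_{31} = -2, m_{32} = 0

multipliers: -2, -2, 0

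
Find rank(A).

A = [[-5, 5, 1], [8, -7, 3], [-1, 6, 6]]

rank(A) = 3

Row reduction:
R2 <- R2 - (-8/5)*R1:  [    0     1  23/5 ]
R3 <- R3 - (1/5)*R1:  [    0     5  29/5 ]
R3 <- R3 - (5)*R2:  [     0      0  -86/5 ]
Row echelon form:
[ -5  5      1 ]
[  0  1   23/5 ]
[  0  0  -86/5 ]
Nonzero rows / pivot columns: 3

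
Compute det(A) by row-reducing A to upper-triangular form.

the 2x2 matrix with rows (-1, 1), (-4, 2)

det(A) = 2

Forward elimination:
R2 <- R2 - (4)*R1:  [  0  -2 ]
Upper-triangular form:
[ -1   1 ]
[  0  -2 ]
det(A) = (-1)^0 * (-1) * (-2) = 2  (0 row swaps -> sign +1)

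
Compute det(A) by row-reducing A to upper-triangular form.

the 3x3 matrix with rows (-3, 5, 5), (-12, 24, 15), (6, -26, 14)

Forward elimination:
R2 <- R2 - (4)*R1:  [  0   4  -5 ]
R3 <- R3 - (-2)*R1:  [   0  -16   24 ]
R3 <- R3 - (-4)*R2:  [ 0  0  4 ]
Upper-triangular form:
[ -3  5   5 ]
[  0  4  -5 ]
[  0  0   4 ]
det(A) = (-1)^0 * (-3) * (4) * (4) = -48  (0 row swaps -> sign +1)

det(A) = -48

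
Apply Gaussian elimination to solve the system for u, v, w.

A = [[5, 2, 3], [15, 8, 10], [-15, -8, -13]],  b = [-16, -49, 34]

(-5, -3, 5)

Forward elimination on [A|b]:
R2 <- R2 - (3)*R1:  [  0   2   1  -1 ]
R3 <- R3 - (-3)*R1:  [   0   -2   -4  -14 ]
R3 <- R3 - (-1)*R2:  [   0    0   -3  -15 ]
Row echelon form:
[ 5  2   3  |  -16 ]
[ 0  2   1  |   -1 ]
[ 0  0  -3  |  -15 ]
Back-substitution:
w = (-15) / -3 = 5
v = (-1 - (1)*(5)) / 2 = -3
u = (-16 - (2)*(-3) - (3)*(5)) / 5 = -5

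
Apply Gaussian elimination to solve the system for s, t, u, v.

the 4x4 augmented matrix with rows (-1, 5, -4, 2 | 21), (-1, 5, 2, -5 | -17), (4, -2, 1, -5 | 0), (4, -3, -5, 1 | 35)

Forward elimination on [A|b]:
R2 <- R2 - (1)*R1:  [   0    0    6   -7  -38 ]
R3 <- R3 - (-4)*R1:  [   0   18  -15    3   84 ]
R4 <- R4 - (-4)*R1:  [   0   17  -21    9  119 ]
R2 <-> R3   (pivot in column 2 was zero)
[ -1   5   -4   2   21 ]
[  0  18  -15   3   84 ]
[  0   0    6  -7  -38 ]
[  0  17  -21   9  119 ]
R4 <- R4 - (17/18)*R2:  [     0      0  -41/6   37/6  119/3 ]
R4 <- R4 - (-41/36)*R3:  [      0       0       0  -65/36  -65/18 ]
Row echelon form:
[ -1   5   -4       2  |      21 ]
[  0  18  -15       3  |      84 ]
[  0   0    6      -7  |     -38 ]
[  0   0    0  -65/36  |  -65/18 ]
Back-substitution:
v = (-65/18) / (-65/36) = 2
u = (-38 - (-7)*(2)) / 6 = -4
t = (84 - (-15)*(-4) - (3)*(2)) / 18 = 1
s = (21 - (5)*(1) - (-4)*(-4) - (2)*(2)) / -1 = 4

(4, 1, -4, 2)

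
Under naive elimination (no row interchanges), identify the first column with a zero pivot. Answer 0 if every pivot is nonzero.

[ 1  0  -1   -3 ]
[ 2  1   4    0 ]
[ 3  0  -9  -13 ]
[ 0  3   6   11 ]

Naive forward elimination:
R2 <- R2 - (2)*R1:  [ 0  1  6  6 ]
R3 <- R3 - (3)*R1:  [  0   0  -6  -4 ]
R4 <- R4 - (3)*R2:  [   0    0  -12   -7 ]
R4 <- R4 - (2)*R3:  [ 0  0  0  1 ]
All pivots nonzero; naive elimination completes without hitting a zero pivot.

first zero-pivot column = 0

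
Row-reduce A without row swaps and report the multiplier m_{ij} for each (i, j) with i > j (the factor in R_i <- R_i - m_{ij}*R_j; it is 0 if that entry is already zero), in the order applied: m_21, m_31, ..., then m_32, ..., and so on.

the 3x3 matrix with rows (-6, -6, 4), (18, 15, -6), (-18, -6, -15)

multipliers: -3, 3, -4

Forward elimination:
R2 <- R2 - (-3)*R1:  [  0  -3   6 ]
R3 <- R3 - (3)*R1:  [   0   12  -27 ]
R3 <- R3 - (-4)*R2:  [  0   0  -3 ]
Multipliers (in order of application): m_{21} = -3, m_{31} = 3, m_{32} = -4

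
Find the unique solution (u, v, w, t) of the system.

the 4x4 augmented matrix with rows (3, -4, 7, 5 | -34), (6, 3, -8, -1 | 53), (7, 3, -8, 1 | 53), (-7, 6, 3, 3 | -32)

Forward elimination on [A|b]:
R2 <- R2 - (2)*R1:  [   0   11  -22  -11  121 ]
R3 <- R3 - (7/3)*R1:  [     0   37/3  -73/3  -32/3  397/3 ]
R4 <- R4 - (-7/3)*R1:  [      0   -10/3    58/3    44/3  -334/3 ]
R3 <- R3 - (37/33)*R2:  [     0      0    1/3    5/3  -10/3 ]
R4 <- R4 - (-10/33)*R2:  [      0       0    38/3    34/3  -224/3 ]
R4 <- R4 - (38)*R3:  [   0    0    0  -52   52 ]
Row echelon form:
[ 3  -4    7    5  |    -34 ]
[ 0  11  -22  -11  |    121 ]
[ 0   0  1/3  5/3  |  -10/3 ]
[ 0   0    0  -52  |     52 ]
Back-substitution:
t = (52) / -52 = -1
w = (-10/3 - (5/3)*(-1)) / (1/3) = -5
v = (121 - (-22)*(-5) - (-11)*(-1)) / 11 = 0
u = (-34 - (-4)*(0) - (7)*(-5) - (5)*(-1)) / 3 = 2

(2, 0, -5, -1)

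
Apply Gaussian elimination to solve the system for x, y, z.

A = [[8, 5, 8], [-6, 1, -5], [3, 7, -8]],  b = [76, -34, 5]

(3, 4, 4)

Forward elimination on [A|b]:
R2 <- R2 - (-3/4)*R1:  [    0  19/4     1    23 ]
R3 <- R3 - (3/8)*R1:  [     0   41/8    -11  -47/2 ]
R3 <- R3 - (41/38)*R2:  [       0        0  -459/38  -918/19 ]
Row echelon form:
[ 8     5        8  |       76 ]
[ 0  19/4        1  |       23 ]
[ 0     0  -459/38  |  -918/19 ]
Back-substitution:
z = (-918/19) / (-459/38) = 4
y = (23 - (1)*(4)) / (19/4) = 4
x = (76 - (5)*(4) - (8)*(4)) / 8 = 3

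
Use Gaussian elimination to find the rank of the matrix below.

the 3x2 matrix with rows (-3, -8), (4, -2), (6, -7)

Row reduction:
R2 <- R2 - (-4/3)*R1:  [     0  -38/3 ]
R3 <- R3 - (-2)*R1:  [   0  -23 ]
R3 <- R3 - (69/38)*R2:  [ 0  0 ]
Row echelon form:
[ -3     -8 ]
[  0  -38/3 ]
[  0      0 ]
Nonzero rows / pivot columns: 2

rank(A) = 2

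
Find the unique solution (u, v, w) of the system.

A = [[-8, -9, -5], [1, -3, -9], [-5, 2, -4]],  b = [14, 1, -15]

Forward elimination on [A|b]:
R2 <- R2 - (-1/8)*R1:  [     0  -33/8  -77/8   11/4 ]
R3 <- R3 - (5/8)*R1:  [     0   61/8   -7/8  -95/4 ]
R3 <- R3 - (-61/33)*R2:  [     0      0  -56/3  -56/3 ]
Row echelon form:
[ -8     -9     -5  |     14 ]
[  0  -33/8  -77/8  |   11/4 ]
[  0      0  -56/3  |  -56/3 ]
Back-substitution:
w = (-56/3) / (-56/3) = 1
v = (11/4 - (-77/8)*(1)) / (-33/8) = -3
u = (14 - (-9)*(-3) - (-5)*(1)) / -8 = 1

(1, -3, 1)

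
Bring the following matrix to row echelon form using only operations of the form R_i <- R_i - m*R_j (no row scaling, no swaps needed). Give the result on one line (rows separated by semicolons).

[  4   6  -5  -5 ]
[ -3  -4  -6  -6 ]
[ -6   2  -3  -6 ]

REF = [4 6 -5 -5; 0 1/2 -39/4 -39/4; 0 0 204 201]

Forward elimination:
R2 <- R2 - (-3/4)*R1:  [     0    1/2  -39/4  -39/4 ]
R3 <- R3 - (-3/2)*R1:  [     0     11  -21/2  -27/2 ]
R3 <- R3 - (22)*R2:  [   0    0  204  201 ]
Row echelon form:
[ 4    6     -5     -5 ]
[ 0  1/2  -39/4  -39/4 ]
[ 0    0    204    201 ]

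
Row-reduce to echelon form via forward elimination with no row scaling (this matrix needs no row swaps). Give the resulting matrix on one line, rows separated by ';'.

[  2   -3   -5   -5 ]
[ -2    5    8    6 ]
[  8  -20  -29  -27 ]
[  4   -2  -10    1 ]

Forward elimination:
R2 <- R2 - (-1)*R1:  [ 0  2  3  1 ]
R3 <- R3 - (4)*R1:  [  0  -8  -9  -7 ]
R4 <- R4 - (2)*R1:  [  0   4   0  11 ]
R3 <- R3 - (-4)*R2:  [  0   0   3  -3 ]
R4 <- R4 - (2)*R2:  [  0   0  -6   9 ]
R4 <- R4 - (-2)*R3:  [ 0  0  0  3 ]
Row echelon form:
[ 2  -3  -5  -5 ]
[ 0   2   3   1 ]
[ 0   0   3  -3 ]
[ 0   0   0   3 ]

REF = [2 -3 -5 -5; 0 2 3 1; 0 0 3 -3; 0 0 0 3]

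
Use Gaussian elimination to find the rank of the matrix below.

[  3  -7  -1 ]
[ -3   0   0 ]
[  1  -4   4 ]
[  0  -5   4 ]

Row reduction:
R2 <- R2 - (-1)*R1:  [  0  -7  -1 ]
R3 <- R3 - (1/3)*R1:  [    0  -5/3  13/3 ]
R3 <- R3 - (5/21)*R2:  [    0     0  32/7 ]
R4 <- R4 - (5/7)*R2:  [    0     0  33/7 ]
R4 <- R4 - (33/32)*R3:  [ 0  0  0 ]
Row echelon form:
[ 3  -7    -1 ]
[ 0  -7    -1 ]
[ 0   0  32/7 ]
[ 0   0     0 ]
Nonzero rows / pivot columns: 3

rank(A) = 3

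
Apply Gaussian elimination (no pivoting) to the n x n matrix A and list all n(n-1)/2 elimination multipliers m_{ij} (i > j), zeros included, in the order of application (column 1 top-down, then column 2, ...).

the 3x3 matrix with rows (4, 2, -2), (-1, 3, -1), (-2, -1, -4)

multipliers: -1/4, -1/2, 0

Forward elimination:
R2 <- R2 - (-1/4)*R1:  [    0   7/2  -3/2 ]
R3 <- R3 - (-1/2)*R1:  [  0   0  -5 ]
R3: entry in column 2 is already 0 -> m_{32} = 0 (no row operation needed)
Multipliers (in order of application): m_{21} = -1/4, m_{31} = -1/2, m_{32} = 0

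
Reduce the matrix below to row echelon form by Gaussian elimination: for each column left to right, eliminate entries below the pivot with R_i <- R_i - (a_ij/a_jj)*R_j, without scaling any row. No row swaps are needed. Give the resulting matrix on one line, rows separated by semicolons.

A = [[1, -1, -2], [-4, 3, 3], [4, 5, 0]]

REF = [1 -1 -2; 0 -1 -5; 0 0 -37]

Forward elimination:
R2 <- R2 - (-4)*R1:  [  0  -1  -5 ]
R3 <- R3 - (4)*R1:  [ 0  9  8 ]
R3 <- R3 - (-9)*R2:  [   0    0  -37 ]
Row echelon form:
[ 1  -1   -2 ]
[ 0  -1   -5 ]
[ 0   0  -37 ]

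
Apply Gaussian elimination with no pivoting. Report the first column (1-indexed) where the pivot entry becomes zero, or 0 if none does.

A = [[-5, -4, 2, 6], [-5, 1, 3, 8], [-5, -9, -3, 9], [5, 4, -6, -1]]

Naive forward elimination:
R2 <- R2 - (1)*R1:  [ 0  5  1  2 ]
R3 <- R3 - (1)*R1:  [  0  -5  -5   3 ]
R4 <- R4 - (-1)*R1:  [  0   0  -4   5 ]
R3 <- R3 - (-1)*R2:  [  0   0  -4   5 ]
R4 <- R4 - (1)*R3:  [ 0  0  0  0 ]
Matrix at this point:
[ -5  -4   2  6 ]
[  0   5   1  2 ]
[  0   0  -4  5 ]
[  0   0   0  0 ]
Pivot entry (4,4) in the last row is zero and there are no rows below to swap with -> zero pivot in column 4 (A is singular).

first zero-pivot column = 4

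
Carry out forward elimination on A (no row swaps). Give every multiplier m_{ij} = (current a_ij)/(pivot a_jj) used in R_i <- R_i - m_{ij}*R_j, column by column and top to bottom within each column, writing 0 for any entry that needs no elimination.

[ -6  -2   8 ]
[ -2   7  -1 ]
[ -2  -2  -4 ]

multipliers: 1/3, 1/3, -4/23

Forward elimination:
R2 <- R2 - (1/3)*R1:  [     0   23/3  -11/3 ]
R3 <- R3 - (1/3)*R1:  [     0   -4/3  -20/3 ]
R3 <- R3 - (-4/23)*R2:  [       0        0  -168/23 ]
Multipliers (in order of application): m_{21} = 1/3, m_{31} = 1/3, m_{32} = -4/23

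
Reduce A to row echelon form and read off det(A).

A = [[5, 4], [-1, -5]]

Forward elimination:
R2 <- R2 - (-1/5)*R1:  [     0  -21/5 ]
Upper-triangular form:
[ 5      4 ]
[ 0  -21/5 ]
det(A) = (-1)^0 * (5) * (-21/5) = -21  (0 row swaps -> sign +1)

det(A) = -21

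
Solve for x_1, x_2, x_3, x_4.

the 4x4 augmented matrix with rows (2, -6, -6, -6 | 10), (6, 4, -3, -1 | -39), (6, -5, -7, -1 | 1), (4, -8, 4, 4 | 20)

(-4, -4, -1, 2)

Forward elimination on [A|b]:
R2 <- R2 - (3)*R1:  [   0   22   15   17  -69 ]
R3 <- R3 - (3)*R1:  [   0   13   11   17  -29 ]
R4 <- R4 - (2)*R1:  [  0   4  16  16   0 ]
R3 <- R3 - (13/22)*R2:  [      0       0   47/22  153/22  259/22 ]
R4 <- R4 - (2/11)*R2:  [      0       0  146/11  142/11  138/11 ]
R4 <- R4 - (292/47)*R3:  [        0         0         0  -1424/47  -2848/47 ]
Row echelon form:
[ 2  -6     -6        -6  |        10 ]
[ 0  22     15        17  |       -69 ]
[ 0   0  47/22    153/22  |    259/22 ]
[ 0   0      0  -1424/47  |  -2848/47 ]
Back-substitution:
x_4 = (-2848/47) / (-1424/47) = 2
x_3 = (259/22 - (153/22)*(2)) / (47/22) = -1
x_2 = (-69 - (15)*(-1) - (17)*(2)) / 22 = -4
x_1 = (10 - (-6)*(-4) - (-6)*(-1) - (-6)*(2)) / 2 = -4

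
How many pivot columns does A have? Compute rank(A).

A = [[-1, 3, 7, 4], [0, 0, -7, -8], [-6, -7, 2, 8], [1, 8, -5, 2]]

Row reduction:
R3 <- R3 - (6)*R1:  [   0  -25  -40  -16 ]
R4 <- R4 - (-1)*R1:  [  0  11   2   6 ]
R2 <-> R3   (pivot in column 2 was zero)
[ -1    3    7    4 ]
[  0  -25  -40  -16 ]
[  0    0   -7   -8 ]
[  0   11    2    6 ]
R4 <- R4 - (-11/25)*R2:  [      0       0   -78/5  -26/25 ]
R4 <- R4 - (78/35)*R3:  [        0         0         0  2938/175 ]
Row echelon form:
[ -1    3    7         4 ]
[  0  -25  -40       -16 ]
[  0    0   -7        -8 ]
[  0    0    0  2938/175 ]
Nonzero rows / pivot columns: 4

rank(A) = 4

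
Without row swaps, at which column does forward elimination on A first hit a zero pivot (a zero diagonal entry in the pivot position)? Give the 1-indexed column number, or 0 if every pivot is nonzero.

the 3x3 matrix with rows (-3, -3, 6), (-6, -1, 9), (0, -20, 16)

first zero-pivot column = 0

Naive forward elimination:
R2 <- R2 - (2)*R1:  [  0   5  -3 ]
R3 <- R3 - (-4)*R2:  [ 0  0  4 ]
All pivots nonzero; naive elimination completes without hitting a zero pivot.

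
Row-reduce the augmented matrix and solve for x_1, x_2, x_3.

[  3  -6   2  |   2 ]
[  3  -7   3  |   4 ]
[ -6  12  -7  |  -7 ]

(-2, -1, 1)

Forward elimination on [A|b]:
R2 <- R2 - (1)*R1:  [  0  -1   1   2 ]
R3 <- R3 - (-2)*R1:  [  0   0  -3  -3 ]
Row echelon form:
[ 3  -6   2  |   2 ]
[ 0  -1   1  |   2 ]
[ 0   0  -3  |  -3 ]
Back-substitution:
x_3 = (-3) / -3 = 1
x_2 = (2 - (1)*(1)) / -1 = -1
x_1 = (2 - (-6)*(-1) - (2)*(1)) / 3 = -2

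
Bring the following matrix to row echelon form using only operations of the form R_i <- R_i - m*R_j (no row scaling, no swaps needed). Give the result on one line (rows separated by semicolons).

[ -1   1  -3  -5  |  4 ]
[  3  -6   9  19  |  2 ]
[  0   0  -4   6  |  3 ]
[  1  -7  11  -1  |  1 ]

Forward elimination:
R2 <- R2 - (-3)*R1:  [  0  -3   0   4  14 ]
R4 <- R4 - (-1)*R1:  [  0  -6   8  -6   5 ]
R4 <- R4 - (2)*R2:  [   0    0    8  -14  -23 ]
R4 <- R4 - (-2)*R3:  [   0    0    0   -2  -17 ]
Row echelon form:
[ -1   1  -3  -5  |    4 ]
[  0  -3   0   4  |   14 ]
[  0   0  -4   6  |    3 ]
[  0   0   0  -2  |  -17 ]

REF = [-1 1 -3 -5 4; 0 -3 0 4 14; 0 0 -4 6 3; 0 0 0 -2 -17]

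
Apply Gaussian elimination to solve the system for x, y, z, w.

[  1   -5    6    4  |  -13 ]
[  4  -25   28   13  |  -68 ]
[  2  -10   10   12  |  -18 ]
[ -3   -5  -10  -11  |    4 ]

Forward elimination on [A|b]:
R2 <- R2 - (4)*R1:  [   0   -5    4   -3  -16 ]
R3 <- R3 - (2)*R1:  [  0   0  -2   4   8 ]
R4 <- R4 - (-3)*R1:  [   0  -20    8    1  -35 ]
R4 <- R4 - (4)*R2:  [  0   0  -8  13  29 ]
R4 <- R4 - (4)*R3:  [  0   0   0  -3  -3 ]
Row echelon form:
[ 1  -5   6   4  |  -13 ]
[ 0  -5   4  -3  |  -16 ]
[ 0   0  -2   4  |    8 ]
[ 0   0   0  -3  |   -3 ]
Back-substitution:
w = (-3) / -3 = 1
z = (8 - (4)*(1)) / -2 = -2
y = (-16 - (4)*(-2) - (-3)*(1)) / -5 = 1
x = (-13 - (-5)*(1) - (6)*(-2) - (4)*(1)) / 1 = 0

(0, 1, -2, 1)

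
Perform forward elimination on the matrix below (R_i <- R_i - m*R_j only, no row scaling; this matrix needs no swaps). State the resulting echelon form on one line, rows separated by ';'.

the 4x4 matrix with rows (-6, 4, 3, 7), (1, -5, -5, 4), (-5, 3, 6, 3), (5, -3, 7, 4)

Forward elimination:
R2 <- R2 - (-1/6)*R1:  [     0  -13/3   -9/2   31/6 ]
R3 <- R3 - (5/6)*R1:  [     0   -1/3    7/2  -17/6 ]
R4 <- R4 - (-5/6)*R1:  [    0   1/3  19/2  59/6 ]
R3 <- R3 - (1/13)*R2:  [      0       0   50/13  -42/13 ]
R4 <- R4 - (-1/13)*R2:  [      0       0  119/13  133/13 ]
R4 <- R4 - (119/50)*R3:  [      0       0       0  448/25 ]
Row echelon form:
[ -6      4      3       7 ]
[  0  -13/3   -9/2    31/6 ]
[  0      0  50/13  -42/13 ]
[  0      0      0  448/25 ]

REF = [-6 4 3 7; 0 -13/3 -9/2 31/6; 0 0 50/13 -42/13; 0 0 0 448/25]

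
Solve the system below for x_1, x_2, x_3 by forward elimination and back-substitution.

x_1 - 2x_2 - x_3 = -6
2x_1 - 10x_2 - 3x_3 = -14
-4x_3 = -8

Forward elimination on [A|b]:
R2 <- R2 - (2)*R1:  [  0  -6  -1  -2 ]
Row echelon form:
[ 1  -2  -1  |  -6 ]
[ 0  -6  -1  |  -2 ]
[ 0   0  -4  |  -8 ]
Back-substitution:
x_3 = (-8) / -4 = 2
x_2 = (-2 - (-1)*(2)) / -6 = 0
x_1 = (-6 - (-2)*(0) - (-1)*(2)) / 1 = -4

(-4, 0, 2)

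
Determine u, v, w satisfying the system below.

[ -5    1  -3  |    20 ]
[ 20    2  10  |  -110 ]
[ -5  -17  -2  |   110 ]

(-5, -5, 0)

Forward elimination on [A|b]:
R2 <- R2 - (-4)*R1:  [   0    6   -2  -30 ]
R3 <- R3 - (1)*R1:  [   0  -18    1   90 ]
R3 <- R3 - (-3)*R2:  [  0   0  -5   0 ]
Row echelon form:
[ -5  1  -3  |   20 ]
[  0  6  -2  |  -30 ]
[  0  0  -5  |    0 ]
Back-substitution:
w = (0) / -5 = 0
v = (-30 - (-2)*(0)) / 6 = -5
u = (20 - (1)*(-5) - (-3)*(0)) / -5 = -5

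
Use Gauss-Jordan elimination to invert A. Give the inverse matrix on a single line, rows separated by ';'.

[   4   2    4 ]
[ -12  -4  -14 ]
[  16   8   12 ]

inverse = [-2 -1/4 3/8; 5/2 1/2 -1/4; 1 0 -1/4]

Gauss-Jordan on [A | I]:
R1 <- (1/4)*R1:  [   1  1/2    1  |  1/4    0    0 ]
R2 <- R2 - (-12)*R1:  [  0   2  -2  |   3   1   0 ]
R3 <- R3 - (16)*R1:  [  0   0  -4  |  -4   0   1 ]
R2 <- (1/2)*R2:  [   0    1   -1  |  3/2  1/2    0 ]
R1 <- R1 - (1/2)*R2:  [    1     0   3/2  |  -1/2  -1/4     0 ]
R3 <- (1/-4)*R3:  [    0     0     1  |     1     0  -1/4 ]
R1 <- R1 - (3/2)*R3:  [    1     0     0  |    -2  -1/4   3/8 ]
R2 <- R2 - (-1)*R3:  [    0     1     0  |   5/2   1/2  -1/4 ]
Right block of [I | A^{-1}] is the inverse:
[  -2  -1/4   3/8 ]
[ 5/2   1/2  -1/4 ]
[   1     0  -1/4 ]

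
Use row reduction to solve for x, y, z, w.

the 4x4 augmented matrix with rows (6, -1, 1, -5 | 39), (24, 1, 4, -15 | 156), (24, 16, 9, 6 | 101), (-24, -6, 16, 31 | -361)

(4, 5, -5, -5)

Forward elimination on [A|b]:
R2 <- R2 - (4)*R1:  [ 0  5  0  5  0 ]
R3 <- R3 - (4)*R1:  [   0   20    5   26  -55 ]
R4 <- R4 - (-4)*R1:  [    0   -10    20    11  -205 ]
R3 <- R3 - (4)*R2:  [   0    0    5    6  -55 ]
R4 <- R4 - (-2)*R2:  [    0     0    20    21  -205 ]
R4 <- R4 - (4)*R3:  [  0   0   0  -3  15 ]
Row echelon form:
[ 6  -1  1  -5  |   39 ]
[ 0   5  0   5  |    0 ]
[ 0   0  5   6  |  -55 ]
[ 0   0  0  -3  |   15 ]
Back-substitution:
w = (15) / -3 = -5
z = (-55 - (6)*(-5)) / 5 = -5
y = (0 - (5)*(-5)) / 5 = 5
x = (39 - (-1)*(5) - (1)*(-5) - (-5)*(-5)) / 6 = 4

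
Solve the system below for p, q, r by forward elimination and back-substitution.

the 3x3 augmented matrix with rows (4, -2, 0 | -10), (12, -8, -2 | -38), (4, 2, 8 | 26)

(-3, -1, 5)

Forward elimination on [A|b]:
R2 <- R2 - (3)*R1:  [  0  -2  -2  -8 ]
R3 <- R3 - (1)*R1:  [  0   4   8  36 ]
R3 <- R3 - (-2)*R2:  [  0   0   4  20 ]
Row echelon form:
[ 4  -2   0  |  -10 ]
[ 0  -2  -2  |   -8 ]
[ 0   0   4  |   20 ]
Back-substitution:
r = (20) / 4 = 5
q = (-8 - (-2)*(5)) / -2 = -1
p = (-10 - (-2)*(-1)) / 4 = -3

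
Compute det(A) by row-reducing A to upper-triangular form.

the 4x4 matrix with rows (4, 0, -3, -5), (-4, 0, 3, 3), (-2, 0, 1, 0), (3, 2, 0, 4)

Forward elimination:
R2 <- R2 - (-1)*R1:  [  0   0   0  -2 ]
R3 <- R3 - (-1/2)*R1:  [    0     0  -1/2  -5/2 ]
R4 <- R4 - (3/4)*R1:  [    0     2   9/4  31/4 ]
R2 <-> R4   (pivot in column 2 was zero)
[ 4  0    -3    -5 ]
[ 0  2   9/4  31/4 ]
[ 0  0  -1/2  -5/2 ]
[ 0  0     0    -2 ]
Upper-triangular form:
[ 4  0    -3    -5 ]
[ 0  2   9/4  31/4 ]
[ 0  0  -1/2  -5/2 ]
[ 0  0     0    -2 ]
det(A) = (-1)^1 * (4) * (2) * (-1/2) * (-2) = -8  (1 row swap -> sign -1)

det(A) = -8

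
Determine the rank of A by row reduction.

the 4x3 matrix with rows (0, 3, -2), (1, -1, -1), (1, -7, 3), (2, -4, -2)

rank(A) = 3

Row reduction:
R1 <-> R2   (pivot in column 1 was zero)
[ 1  -1  -1 ]
[ 0   3  -2 ]
[ 1  -7   3 ]
[ 2  -4  -2 ]
R3 <- R3 - (1)*R1:  [  0  -6   4 ]
R4 <- R4 - (2)*R1:  [  0  -2   0 ]
R3 <- R3 - (-2)*R2:  [ 0  0  0 ]
R4 <- R4 - (-2/3)*R2:  [    0     0  -4/3 ]
R3 <-> R4   (pivot in column 3 was zero)
[ 1  -1    -1 ]
[ 0   3    -2 ]
[ 0   0  -4/3 ]
[ 0   0     0 ]
Row echelon form:
[ 1  -1    -1 ]
[ 0   3    -2 ]
[ 0   0  -4/3 ]
[ 0   0     0 ]
Nonzero rows / pivot columns: 3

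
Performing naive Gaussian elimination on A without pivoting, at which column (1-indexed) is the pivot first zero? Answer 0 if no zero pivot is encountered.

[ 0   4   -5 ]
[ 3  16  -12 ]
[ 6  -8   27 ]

Naive forward elimination:
Pivot entry (1,1) is zero but row 2 has 3 in column 1 -> naive elimination stops; a row interchange (e.g. R1 <-> R2) would be required here.

first zero-pivot column = 1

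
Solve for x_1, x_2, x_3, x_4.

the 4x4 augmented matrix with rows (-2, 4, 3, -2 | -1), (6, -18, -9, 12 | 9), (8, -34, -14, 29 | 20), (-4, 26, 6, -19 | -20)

Forward elimination on [A|b]:
R2 <- R2 - (-3)*R1:  [  0  -6   0   6   6 ]
R3 <- R3 - (-4)*R1:  [   0  -18   -2   21   16 ]
R4 <- R4 - (2)*R1:  [   0   18    0  -15  -18 ]
R3 <- R3 - (3)*R2:  [  0   0  -2   3  -2 ]
R4 <- R4 - (-3)*R2:  [ 0  0  0  3  0 ]
Row echelon form:
[ -2   4   3  -2  |  -1 ]
[  0  -6   0   6  |   6 ]
[  0   0  -2   3  |  -2 ]
[  0   0   0   3  |   0 ]
Back-substitution:
x_4 = (0) / 3 = 0
x_3 = (-2 - (3)*(0)) / -2 = 1
x_2 = (6 - (6)*(0)) / -6 = -1
x_1 = (-1 - (4)*(-1) - (3)*(1) - (-2)*(0)) / -2 = 0

(0, -1, 1, 0)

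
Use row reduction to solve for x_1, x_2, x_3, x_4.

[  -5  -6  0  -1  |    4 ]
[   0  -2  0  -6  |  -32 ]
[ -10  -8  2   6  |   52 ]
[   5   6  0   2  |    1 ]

Forward elimination on [A|b]:
R3 <- R3 - (2)*R1:  [  0   4   2   8  44 ]
R4 <- R4 - (-1)*R1:  [ 0  0  0  1  5 ]
R3 <- R3 - (-2)*R2:  [   0    0    2   -4  -20 ]
Row echelon form:
[ -5  -6  0  -1  |    4 ]
[  0  -2  0  -6  |  -32 ]
[  0   0  2  -4  |  -20 ]
[  0   0  0   1  |    5 ]
Back-substitution:
x_4 = (5) / 1 = 5
x_3 = (-20 - (-4)*(5)) / 2 = 0
x_2 = (-32 - (-6)*(5)) / -2 = 1
x_1 = (4 - (-6)*(1) - (-1)*(5)) / -5 = -3

(-3, 1, 0, 5)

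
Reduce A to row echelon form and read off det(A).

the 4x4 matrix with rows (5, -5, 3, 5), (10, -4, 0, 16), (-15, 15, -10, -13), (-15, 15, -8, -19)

det(A) = 60

Forward elimination:
R2 <- R2 - (2)*R1:  [  0   6  -6   6 ]
R3 <- R3 - (-3)*R1:  [  0   0  -1   2 ]
R4 <- R4 - (-3)*R1:  [  0   0   1  -4 ]
R4 <- R4 - (-1)*R3:  [  0   0   0  -2 ]
Upper-triangular form:
[ 5  -5   3   5 ]
[ 0   6  -6   6 ]
[ 0   0  -1   2 ]
[ 0   0   0  -2 ]
det(A) = (-1)^0 * (5) * (6) * (-1) * (-2) = 60  (0 row swaps -> sign +1)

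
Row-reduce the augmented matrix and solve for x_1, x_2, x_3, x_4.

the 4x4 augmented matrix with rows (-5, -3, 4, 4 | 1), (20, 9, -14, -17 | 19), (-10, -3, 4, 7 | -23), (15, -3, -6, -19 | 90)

(3, -4, 4, -3)

Forward elimination on [A|b]:
R2 <- R2 - (-4)*R1:  [  0  -3   2  -1  23 ]
R3 <- R3 - (2)*R1:  [   0    3   -4   -1  -25 ]
R4 <- R4 - (-3)*R1:  [   0  -12    6   -7   93 ]
R3 <- R3 - (-1)*R2:  [  0   0  -2  -2  -2 ]
R4 <- R4 - (4)*R2:  [  0   0  -2  -3   1 ]
R4 <- R4 - (1)*R3:  [  0   0   0  -1   3 ]
Row echelon form:
[ -5  -3   4   4  |   1 ]
[  0  -3   2  -1  |  23 ]
[  0   0  -2  -2  |  -2 ]
[  0   0   0  -1  |   3 ]
Back-substitution:
x_4 = (3) / -1 = -3
x_3 = (-2 - (-2)*(-3)) / -2 = 4
x_2 = (23 - (2)*(4) - (-1)*(-3)) / -3 = -4
x_1 = (1 - (-3)*(-4) - (4)*(4) - (4)*(-3)) / -5 = 3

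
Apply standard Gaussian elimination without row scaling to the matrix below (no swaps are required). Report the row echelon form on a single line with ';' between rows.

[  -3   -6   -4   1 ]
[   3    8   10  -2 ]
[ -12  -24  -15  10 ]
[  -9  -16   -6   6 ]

REF = [-3 -6 -4 1; 0 2 6 -1; 0 0 1 6; 0 0 0 4]

Forward elimination:
R2 <- R2 - (-1)*R1:  [  0   2   6  -1 ]
R3 <- R3 - (4)*R1:  [ 0  0  1  6 ]
R4 <- R4 - (3)*R1:  [ 0  2  6  3 ]
R4 <- R4 - (1)*R2:  [ 0  0  0  4 ]
Row echelon form:
[ -3  -6  -4   1 ]
[  0   2   6  -1 ]
[  0   0   1   6 ]
[  0   0   0   4 ]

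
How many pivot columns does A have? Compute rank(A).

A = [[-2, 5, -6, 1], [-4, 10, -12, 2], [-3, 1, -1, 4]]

rank(A) = 2

Row reduction:
R2 <- R2 - (2)*R1:  [ 0  0  0  0 ]
R3 <- R3 - (3/2)*R1:  [     0  -13/2      8    5/2 ]
R2 <-> R3   (pivot in column 2 was zero)
[ -2      5  -6    1 ]
[  0  -13/2   8  5/2 ]
[  0      0   0    0 ]
Row echelon form:
[ -2      5  -6    1 ]
[  0  -13/2   8  5/2 ]
[  0      0   0    0 ]
Nonzero rows / pivot columns: 2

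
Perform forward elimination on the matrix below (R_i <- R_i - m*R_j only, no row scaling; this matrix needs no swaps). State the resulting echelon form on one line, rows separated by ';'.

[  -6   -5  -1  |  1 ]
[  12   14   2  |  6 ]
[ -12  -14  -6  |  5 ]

REF = [-6 -5 -1 1; 0 4 0 8; 0 0 -4 11]

Forward elimination:
R2 <- R2 - (-2)*R1:  [ 0  4  0  8 ]
R3 <- R3 - (2)*R1:  [  0  -4  -4   3 ]
R3 <- R3 - (-1)*R2:  [  0   0  -4  11 ]
Row echelon form:
[ -6  -5  -1  |   1 ]
[  0   4   0  |   8 ]
[  0   0  -4  |  11 ]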